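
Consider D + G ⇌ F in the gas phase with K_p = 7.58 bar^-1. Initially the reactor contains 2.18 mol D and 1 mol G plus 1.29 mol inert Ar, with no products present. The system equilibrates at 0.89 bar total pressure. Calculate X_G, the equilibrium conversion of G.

Let X = conversion of G (basis 1 mol G); extent of reaction ξ = X.
Species balance: n_D = 2.18 − X; n_G = 1 − X; n_F = X; n_I = 1.29 (inert).
n_T = Σnᵢ = 4.47 − X.
With p_i = (n_i/n_T)P, K_p = p_F / (p_D p_G).
Substituting and setting equal to 7.58 bar^-1 gives a polynomial in X; the root in (0,1) is X = 0.724.

X = 0.724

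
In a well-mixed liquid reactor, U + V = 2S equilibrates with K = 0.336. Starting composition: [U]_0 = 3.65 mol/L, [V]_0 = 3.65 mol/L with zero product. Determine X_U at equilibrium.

X = 0.225

Let X = conversion of U; extent ξ = 3.65·X mol/L.
Concentrations: [U] = 3.65 − 3.65X; [V] = 3.65 − 3.65X; [S] = 7.3X.
K = [S]^2 / ([U] [V]).
Setting equal to 0.336 and solving for X on (0,1) gives X = 0.225.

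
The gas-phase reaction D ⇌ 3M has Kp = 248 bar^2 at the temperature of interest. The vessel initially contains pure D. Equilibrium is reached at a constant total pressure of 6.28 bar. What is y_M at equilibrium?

y_M = 0.888

Basis: 1 mol D initially; let X = conversion of D. Extent ξ = X.
At extent ξ: n_D = 1 − X; n_M = 3X.
n_T = Σnᵢ = 1 + 2X.
With p_i = (n_i/n_T)P, Kp = p_M^3 / (p_D).
Substituting and setting equal to 248 bar^2 gives a polynomial in X; the root in (0,1) is X = 0.726.
Then n_M = 2.18, n_T = 2.45, so y_M = 0.888.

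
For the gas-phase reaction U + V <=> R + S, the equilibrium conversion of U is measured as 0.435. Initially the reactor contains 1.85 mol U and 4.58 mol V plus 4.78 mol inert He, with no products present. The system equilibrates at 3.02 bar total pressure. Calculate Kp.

Kp = 0.164

Basis: 1.85 mol U initially; let X = conversion of U. Extent ξ = 1.85X.
At extent ξ: n_U = 1.85 − 1.85X; n_V = 4.58 − 1.85X; n_R = 1.85X; n_S = 1.85X; n_I = 4.78 (inert).
Total moles n_T = 11.2 (Δν = 0, constant).
At X = 0.435: n_U = 1.05, n_V = 3.78, n_R = 0.805, n_S = 0.805, n_T = 11.2.
p_i = (n_i/n_T)·P. Kp = p_R p_S / (p_U p_V) = 0.164.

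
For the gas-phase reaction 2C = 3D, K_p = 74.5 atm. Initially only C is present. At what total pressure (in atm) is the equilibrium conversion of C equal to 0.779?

P = 3.17 atm

Take 1 mol C as basis and let X be its fractional conversion, so ξ = 0.5X.
At extent ξ: n_C = 1 − X; n_D = 1.5X.
Total moles n_T = 1 + 0.5X.
K_p = p_D^3 / (p_C^2) with p_i = (n_i/n_T)·P.
At X = 0.779: the mole-fraction product g(X) = Π y_i^ν_i = 23.51. Since K_p = g(X)·P^{1}, P = (K_p/g)^(1/1) = (74.5/23.51)^(1/1) = 3.17 atm.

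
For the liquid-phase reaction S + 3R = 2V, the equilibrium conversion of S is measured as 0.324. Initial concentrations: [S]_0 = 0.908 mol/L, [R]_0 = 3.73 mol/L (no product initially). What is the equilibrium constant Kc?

Kc = 0.0244 (mol/L)^-2

Let X = conversion of S.
Concentrations: [S] = 0.908 − 0.908X; [R] = 3.73 − 2.72X; [V] = 1.82X.
At X = 0.324: [S] = 0.614, [R] = 2.85, [V] = 0.588.
Kc = [V]^2 / ([S] [R]^3) = 0.0244 (mol/L)^-2.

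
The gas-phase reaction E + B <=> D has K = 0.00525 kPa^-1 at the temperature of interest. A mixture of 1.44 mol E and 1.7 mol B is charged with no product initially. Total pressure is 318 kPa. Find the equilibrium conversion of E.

X = 0.419

Basis: 1.44 mol E initially; let X = conversion of E. Extent ξ = 1.44X.
Moles: n_E = 1.44 − 1.44X; n_B = 1.7 − 1.44X; n_D = 1.44X.
Total moles n_T = 3.14 − 1.44X.
Mole fractions y_i = n_i/n_T; K = p_D / (p_E p_B) with p_i = y_i·P.
This yields a degree-2 equation in X; solving on (0,1), X = 0.419.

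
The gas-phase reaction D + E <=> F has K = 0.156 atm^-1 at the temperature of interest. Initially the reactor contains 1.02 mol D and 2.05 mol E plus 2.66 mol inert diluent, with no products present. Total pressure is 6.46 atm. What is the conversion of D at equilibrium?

Take 1.02 mol D as basis and let X be its fractional conversion, so ξ = 1.02X.
Species balance: n_D = 1.02 − 1.02X; n_E = 2.05 − 1.02X; n_F = 1.02X; n_I = 2.66 (inert).
n_T = Σnᵢ = 5.73 − 1.02X.
y_i = n_i/n_T, p_i = y_i·P. K = p_F / (p_D p_E).
Equating to 0.156 atm^-1 and solving on 0 < X < 1: X = 0.248.

X = 0.248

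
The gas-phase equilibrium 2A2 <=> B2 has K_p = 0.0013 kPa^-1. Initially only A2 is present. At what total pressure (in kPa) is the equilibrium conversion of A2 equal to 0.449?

P = 441 kPa

Let X = conversion of A2 (basis 1 mol A2); extent of reaction ξ = 0.5X.
At extent ξ: n_A2 = 1 − X; n_B2 = 0.5X.
n_T = Σnᵢ = 1 − 0.5X.
K_p = p_B2 / (p_A2^2) with p_i = (n_i/n_T)·P.
At X = 0.449: the mole-fraction product g(X) = Π y_i^ν_i = 0.5734. Since K_p = g(X)·P^{-1}, P = (g/K_p)^(1/1) = (0.5734/0.0013)^(1/1) = 441 kPa.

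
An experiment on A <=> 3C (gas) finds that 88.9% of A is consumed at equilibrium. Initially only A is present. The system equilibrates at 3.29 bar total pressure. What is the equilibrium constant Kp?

Take 1 mol A as basis and let X be its fractional conversion, so ξ = X.
Moles: n_A = 1 − X; n_C = 3X.
n_T = Σnᵢ = 1 + 2X.
At X = 0.889: n_A = 0.111, n_C = 2.67, n_T = 2.78.
p_i = (n_i/n_T)·P. Kp = p_C^3 / (p_A) = 240 bar^2.

Kp = 240 bar^2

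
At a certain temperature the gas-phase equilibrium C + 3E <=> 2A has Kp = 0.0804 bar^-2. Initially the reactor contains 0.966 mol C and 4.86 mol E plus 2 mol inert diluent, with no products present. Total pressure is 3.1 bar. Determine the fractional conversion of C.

X = 0.369

Let X = conversion of C (basis 0.966 mol C); extent of reaction ξ = 0.966X.
Moles: n_C = 0.966 − 0.966X; n_E = 4.86 − 2.9X; n_A = 1.93X; n_I = 2 (inert).
Total moles n_T = 7.83 − 1.93X.
y_i = n_i/n_T, p_i = y_i·P. Kp = p_A^2 / (p_C p_E^3).
Substituting and setting equal to 0.0804 bar^-2 gives a polynomial in X; the root in (0,1) is X = 0.369.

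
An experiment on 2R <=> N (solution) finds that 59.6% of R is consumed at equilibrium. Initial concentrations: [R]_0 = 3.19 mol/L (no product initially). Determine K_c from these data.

Let X = conversion of R.
Concentrations: [R] = 3.19 − 3.19X; [N] = 1.59X.
At X = 0.596: [R] = 1.29, [N] = 0.951.
K_c = [N] / ([R]^2) = 0.572 L/mol.

K_c = 0.572 L/mol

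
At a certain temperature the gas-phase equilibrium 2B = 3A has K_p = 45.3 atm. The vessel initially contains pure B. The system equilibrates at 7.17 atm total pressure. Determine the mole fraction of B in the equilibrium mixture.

Take 1 mol B as basis and let X be its fractional conversion, so ξ = 0.5X.
Moles: n_B = 1 − X; n_A = 1.5X.
n_T = Σnᵢ = 1 + 0.5X.
With p_i = (n_i/n_T)P, K_p = p_A^3 / (p_B^2).
Setting this equal to 45.3 atm and taking the physical root (0 < X < 1) gives X = 0.660.
Then n_B = 0.34, n_T = 1.33, so y_B = 0.256.

y_B = 0.256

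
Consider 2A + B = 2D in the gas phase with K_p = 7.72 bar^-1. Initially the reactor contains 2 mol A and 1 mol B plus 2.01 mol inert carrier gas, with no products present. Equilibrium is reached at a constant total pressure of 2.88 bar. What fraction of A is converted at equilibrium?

X = 0.590

Take 2 mol A as basis and let X be its fractional conversion, so ξ = X.
Mole table: n_A = 2 − 2X; n_B = 1 − X; n_D = 2X; n_I = 2.01 (inert).
Summing: n_T = 5.01 − X.
With p_i = (n_i/n_T)P, K_p = p_D^2 / (p_A^2 p_B).
Equating to 7.72 bar^-1 and solving on 0 < X < 1: X = 0.590.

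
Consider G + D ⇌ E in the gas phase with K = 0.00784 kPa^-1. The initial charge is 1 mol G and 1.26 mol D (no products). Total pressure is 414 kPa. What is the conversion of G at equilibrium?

Let X = conversion of G (basis 1 mol G); extent of reaction ξ = X.
At extent ξ: n_G = 1 − X; n_D = 1.26 − X; n_E = X.
n_T = Σnᵢ = 2.26 − X.
Mole fractions y_i = n_i/n_T; K = p_E / (p_G p_D) with p_i = y_i·P.
This yields a degree-2 equation in X; solving on (0,1), X = 0.570.

X = 0.570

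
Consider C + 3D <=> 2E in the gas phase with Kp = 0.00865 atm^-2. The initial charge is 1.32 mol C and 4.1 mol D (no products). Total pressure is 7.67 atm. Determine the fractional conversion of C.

X = 0.287

Basis: 1.32 mol C initially; let X = conversion of C. Extent ξ = 1.32X.
Mole table: n_C = 1.32 − 1.32X; n_D = 4.1 − 3.96X; n_E = 2.64X.
Summing: n_T = 5.42 − 2.64X.
Mole fractions y_i = n_i/n_T; Kp = p_E^2 / (p_C p_D^3) with p_i = y_i·P.
Substituting and setting equal to 0.00865 atm^-2 gives a polynomial in X; the root in (0,1) is X = 0.287.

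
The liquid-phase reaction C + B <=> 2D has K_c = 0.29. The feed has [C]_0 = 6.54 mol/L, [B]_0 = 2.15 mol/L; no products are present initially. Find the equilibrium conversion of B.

X = 0.355

Let X = conversion of B; extent ξ = 2.15·X mol/L.
Concentrations: [C] = 6.54 − 2.15X; [B] = 2.15 − 2.15X; [D] = 4.3X.
K_c = [D]^2 / ([C] [B]).
Setting equal to 0.29 and solving for X on (0,1) gives X = 0.355.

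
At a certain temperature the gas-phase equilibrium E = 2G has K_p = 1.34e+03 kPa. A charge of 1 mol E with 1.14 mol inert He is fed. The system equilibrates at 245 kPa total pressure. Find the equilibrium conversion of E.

Let X = conversion of E (basis 1 mol E); extent of reaction ξ = X.
Mole table: n_E = 1 − X; n_G = 2X; n_I = 1.14 (inert).
n_T = Σnᵢ = 2.14 + X.
With p_i = (n_i/n_T)P, K_p = p_G^2 / (p_E).
Equating to 1.34e+03 kPa and solving on 0 < X < 1: X = 0.830.

X = 0.830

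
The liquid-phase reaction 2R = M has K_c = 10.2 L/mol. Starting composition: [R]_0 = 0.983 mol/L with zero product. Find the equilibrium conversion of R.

X = 0.800

Let X = conversion of R; extent ξ = 0.983X/2 mol/L.
Concentrations: [R] = 0.983 − 0.983X; [M] = 0.491X.
K_c = [M] / ([R]^2).
Equating to 10.2 L/mol: the physical root is X = 0.800.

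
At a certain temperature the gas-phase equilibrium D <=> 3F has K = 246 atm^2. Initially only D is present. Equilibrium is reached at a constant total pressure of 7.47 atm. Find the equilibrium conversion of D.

Let X = conversion of D (basis 1 mol D); extent of reaction ξ = X.
Moles: n_D = 1 − X; n_F = 3X.
Total moles n_T = 1 + 2X.
Mole fractions y_i = n_i/n_T; K = p_F^3 / (p_D) with p_i = y_i·P.
Substituting and setting equal to 246 atm^2 gives a polynomial in X; the root in (0,1) is X = 0.667.

X = 0.667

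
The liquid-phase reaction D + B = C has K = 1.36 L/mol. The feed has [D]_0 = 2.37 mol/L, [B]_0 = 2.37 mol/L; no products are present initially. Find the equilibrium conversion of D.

X = 0.577

Let X = conversion of D; extent ξ = 2.37·X mol/L.
Concentrations: [D] = 2.37 − 2.37X; [B] = 2.37 − 2.37X; [C] = 2.37X.
K = [C] / ([D] [B]).
Setting equal to 1.36 and solving for X on (0,1) gives X = 0.577.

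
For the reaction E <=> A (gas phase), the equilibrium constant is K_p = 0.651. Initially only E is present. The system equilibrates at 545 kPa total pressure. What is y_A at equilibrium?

Take 1 mol E as basis and let X be its fractional conversion, so ξ = X.
Mole table: n_E = 1 − X; n_A = X.
Total moles n_T = 1 (Δν = 0, constant).
Mole fractions y_i = n_i/n_T; K_p = p_A / (p_E) with p_i = y_i·P.
Equating to 0.651 and solving on 0 < X < 1: X = 0.394.
Then n_A = 0.394, n_T = 1, so y_A = 0.394.

y_A = 0.394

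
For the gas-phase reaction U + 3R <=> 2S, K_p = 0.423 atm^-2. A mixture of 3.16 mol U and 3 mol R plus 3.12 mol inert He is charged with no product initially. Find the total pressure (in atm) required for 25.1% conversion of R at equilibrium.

P = 1.18 atm

Let X = conversion of R (basis 3 mol R); extent of reaction ξ = X.
At extent ξ: n_U = 3.16 − X; n_R = 3 − 3X; n_S = 2X; n_I = 3.12 (inert).
Total moles n_T = 9.28 − 2X.
K_p = p_S^2 / (p_U p_R^3) with p_i = (n_i/n_T)·P.
At X = 0.251: the mole-fraction product g(X) = Π y_i^ν_i = 0.5884. Since K_p = g(X)·P^{-2}, P = (g/K_p)^(1/2) = (0.5884/0.423)^(1/2) = 1.18 atm.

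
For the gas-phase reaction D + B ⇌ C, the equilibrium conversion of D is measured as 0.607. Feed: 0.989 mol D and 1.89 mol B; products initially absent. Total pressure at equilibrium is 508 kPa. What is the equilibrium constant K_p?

Let X = conversion of D (basis 0.989 mol D); extent of reaction ξ = 0.989X.
At extent ξ: n_D = 0.989 − 0.989X; n_B = 1.89 − 0.989X; n_C = 0.989X.
Total moles n_T = 2.88 − 0.989X.
At X = 0.607: n_D = 0.389, n_B = 1.29, n_C = 0.6, n_T = 2.28.
p_i = (n_i/n_T)·P. K_p = p_C / (p_D p_B) = 0.00537 kPa^-1.

K_p = 0.00537 kPa^-1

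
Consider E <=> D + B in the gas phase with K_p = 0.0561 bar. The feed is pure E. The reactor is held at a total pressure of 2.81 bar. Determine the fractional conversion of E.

Take 1 mol E as basis and let X be its fractional conversion, so ξ = X.
At extent ξ: n_E = 1 − X; n_D = X; n_B = X.
Total moles n_T = 1 + X.
With p_i = (n_i/n_T)P, K_p = p_D p_B / (p_E).
Setting this equal to 0.0561 bar and taking the physical root (0 < X < 1) gives X = 0.140.

X = 0.140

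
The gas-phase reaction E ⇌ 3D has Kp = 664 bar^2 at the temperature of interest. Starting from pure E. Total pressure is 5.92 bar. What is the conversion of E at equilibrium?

X = 0.874

Let X = conversion of E (basis 1 mol E); extent of reaction ξ = X.
At extent ξ: n_E = 1 − X; n_D = 3X.
Total moles n_T = 1 + 2X.
Mole fractions y_i = n_i/n_T; Kp = p_D^3 / (p_E) with p_i = y_i·P.
This yields a degree-3 equation in X; solving on (0,1), X = 0.874.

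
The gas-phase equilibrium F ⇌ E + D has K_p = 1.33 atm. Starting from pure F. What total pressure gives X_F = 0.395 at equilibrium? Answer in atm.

Basis: 1 mol F initially; let X = conversion of F. Extent ξ = X.
Species balance: n_F = 1 − X; n_E = X; n_D = X.
n_T = Σnᵢ = 1 + X.
K_p = p_E p_D / (p_F) with p_i = (n_i/n_T)·P.
At X = 0.395: the mole-fraction product g(X) = Π y_i^ν_i = 0.1849. Since K_p = g(X)·P^{1}, P = (K_p/g)^(1/1) = (1.33/0.1849)^(1/1) = 7.19 atm.

P = 7.19 atm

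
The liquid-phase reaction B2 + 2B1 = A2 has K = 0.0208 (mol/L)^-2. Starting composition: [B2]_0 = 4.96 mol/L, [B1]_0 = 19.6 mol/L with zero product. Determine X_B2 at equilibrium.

Let X = conversion of B2; extent ξ = 4.96·X mol/L.
Concentrations: [B2] = 4.96 − 4.96X; [B1] = 19.6 − 9.92X; [A2] = 4.96X.
K = [A2] / ([B2] [B1]^2).
Setting equal to 0.0208 and solving for X on (0,1) gives X = 0.754.

X = 0.754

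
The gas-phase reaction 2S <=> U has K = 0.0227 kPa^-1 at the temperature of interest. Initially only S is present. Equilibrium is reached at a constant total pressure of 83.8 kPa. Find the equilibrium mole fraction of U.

Let X = conversion of S (basis 1 mol S); extent of reaction ξ = 0.5X.
At extent ξ: n_S = 1 − X; n_U = 0.5X.
n_T = Σnᵢ = 1 − 0.5X.
With p_i = (n_i/n_T)P, K = p_U / (p_S^2).
This yields a degree-2 equation in X; solving on (0,1), X = 0.659.
Then n_U = 0.33, n_T = 0.67, so y_U = 0.492.

y_U = 0.492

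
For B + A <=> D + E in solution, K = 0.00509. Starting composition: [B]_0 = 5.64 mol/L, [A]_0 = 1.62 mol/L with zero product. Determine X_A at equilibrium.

Let X = conversion of A; extent ξ = 1.62·X mol/L.
Concentrations: [B] = 5.64 − 1.62X; [A] = 1.62 − 1.62X; [D] = 1.62X; [E] = 1.62X.
K = [D] [E] / ([B] [A]).
Solving K = 0.00509 for X ∈ (0,1): X = 0.122.

X = 0.122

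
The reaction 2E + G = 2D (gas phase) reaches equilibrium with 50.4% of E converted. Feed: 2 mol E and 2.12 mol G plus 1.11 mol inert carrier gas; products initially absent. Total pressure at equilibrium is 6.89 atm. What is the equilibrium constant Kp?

Kp = 0.438 atm^-1

Let X = conversion of E (basis 2 mol E); extent of reaction ξ = X.
At extent ξ: n_E = 2 − 2X; n_G = 2.12 − X; n_D = 2X; n_I = 1.11 (inert).
n_T = Σnᵢ = 5.23 − X.
At X = 0.504: n_E = 0.992, n_G = 1.62, n_D = 1.01, n_T = 4.73.
p_i = (n_i/n_T)·P. Kp = p_D^2 / (p_E^2 p_G) = 0.438 atm^-1.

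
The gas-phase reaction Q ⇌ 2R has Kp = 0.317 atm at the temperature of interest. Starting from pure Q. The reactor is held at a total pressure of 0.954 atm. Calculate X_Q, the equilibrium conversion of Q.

X = 0.277

Take 1 mol Q as basis and let X be its fractional conversion, so ξ = X.
At extent ξ: n_Q = 1 − X; n_R = 2X.
n_T = Σnᵢ = 1 + X.
y_i = n_i/n_T, p_i = y_i·P. Kp = p_R^2 / (p_Q).
Setting this equal to 0.317 atm and taking the physical root (0 < X < 1) gives X = 0.277.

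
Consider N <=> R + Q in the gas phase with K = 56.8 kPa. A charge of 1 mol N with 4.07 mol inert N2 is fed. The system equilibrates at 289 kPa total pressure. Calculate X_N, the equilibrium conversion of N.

Take 1 mol N as basis and let X be its fractional conversion, so ξ = X.
At extent ξ: n_N = 1 − X; n_R = X; n_Q = X; n_I = 4.07 (inert).
Summing: n_T = 5.07 + X.
With p_i = (n_i/n_T)P, K = p_R p_Q / (p_N).
Substituting and setting equal to 56.8 kPa gives a polynomial in X; the root in (0,1) is X = 0.638.

X = 0.638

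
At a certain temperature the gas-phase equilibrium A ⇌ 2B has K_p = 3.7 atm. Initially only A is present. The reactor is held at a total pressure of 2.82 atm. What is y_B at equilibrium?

y_B = 0.664

Take 1 mol A as basis and let X be its fractional conversion, so ξ = X.
Species balance: n_A = 1 − X; n_B = 2X.
n_T = Σnᵢ = 1 + X.
Mole fractions y_i = n_i/n_T; K_p = p_B^2 / (p_A) with p_i = y_i·P.
Setting this equal to 3.7 atm and taking the physical root (0 < X < 1) gives X = 0.497.
Then n_B = 0.994, n_T = 1.5, so y_B = 0.664.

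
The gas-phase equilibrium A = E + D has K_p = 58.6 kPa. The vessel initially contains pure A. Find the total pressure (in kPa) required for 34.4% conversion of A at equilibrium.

Basis: 1 mol A initially; let X = conversion of A. Extent ξ = X.
Mole table: n_A = 1 − X; n_E = X; n_D = X.
Total moles n_T = 1 + X.
K_p = p_E p_D / (p_A) with p_i = (n_i/n_T)·P.
At X = 0.344: the mole-fraction product g(X) = Π y_i^ν_i = 0.1342. Since K_p = g(X)·P^{1}, P = (K_p/g)^(1/1) = (58.6/0.1342)^(1/1) = 437 kPa.

P = 437 kPa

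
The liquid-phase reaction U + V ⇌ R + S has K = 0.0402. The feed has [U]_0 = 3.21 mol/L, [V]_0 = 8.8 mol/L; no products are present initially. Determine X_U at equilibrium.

X = 0.269

Let X = conversion of U; extent ξ = 3.21·X mol/L.
Concentrations: [U] = 3.21 − 3.21X; [V] = 8.8 − 3.21X; [R] = 3.21X; [S] = 3.21X.
K = [R] [S] / ([U] [V]).
This equals 0.0402 at X = 0.269 (the root in 0 < X < 1).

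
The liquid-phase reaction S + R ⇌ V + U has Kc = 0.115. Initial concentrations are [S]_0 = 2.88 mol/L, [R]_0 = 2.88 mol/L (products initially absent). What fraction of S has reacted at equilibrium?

Let X = conversion of S; extent ξ = 2.88·X mol/L.
Concentrations: [S] = 2.88 − 2.88X; [R] = 2.88 − 2.88X; [V] = 2.88X; [U] = 2.88X.
Kc = [V] [U] / ([S] [R]).
This equals 0.115 at X = 0.253 (the root in 0 < X < 1).

X = 0.253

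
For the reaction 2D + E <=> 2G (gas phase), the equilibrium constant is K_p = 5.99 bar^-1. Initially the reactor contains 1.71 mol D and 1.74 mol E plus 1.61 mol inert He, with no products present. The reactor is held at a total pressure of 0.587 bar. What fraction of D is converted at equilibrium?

Let X = conversion of D (basis 1.71 mol D); extent of reaction ξ = 0.855X.
Mole table: n_D = 1.71 − 1.71X; n_E = 1.74 − 0.855X; n_G = 1.71X; n_I = 1.61 (inert).
n_T = Σnᵢ = 5.06 − 0.855X.
Mole fractions y_i = n_i/n_T; K_p = p_G^2 / (p_D^2 p_E) with p_i = y_i·P.
Equating to 5.99 bar^-1 and solving on 0 < X < 1: X = 0.500.

X = 0.500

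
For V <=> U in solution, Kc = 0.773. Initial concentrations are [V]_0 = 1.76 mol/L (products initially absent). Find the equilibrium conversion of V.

Let X = conversion of V; extent ξ = 1.76·X mol/L.
Concentrations: [V] = 1.76 − 1.76X; [U] = 1.76X.
Kc = [U] / ([V]).
Equating to 0.773: the physical root is X = 0.436.

X = 0.436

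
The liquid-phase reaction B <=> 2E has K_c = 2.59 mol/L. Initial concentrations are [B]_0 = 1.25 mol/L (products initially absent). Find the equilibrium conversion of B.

Let X = conversion of B; extent ξ = 1.25·X mol/L.
Concentrations: [B] = 1.25 − 1.25X; [E] = 2.5X.
K_c = [E]^2 / ([B]).
This equals 2.59 at X = 0.506 (the root in 0 < X < 1).

X = 0.506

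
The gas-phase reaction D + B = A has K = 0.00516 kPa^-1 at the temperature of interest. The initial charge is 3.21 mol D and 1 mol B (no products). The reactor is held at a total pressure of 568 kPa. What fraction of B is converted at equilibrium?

X = 0.678

Take 1 mol B as basis and let X be its fractional conversion, so ξ = X.
Mole table: n_D = 3.21 − X; n_B = 1 − X; n_A = X.
n_T = Σnᵢ = 4.21 − X.
Mole fractions y_i = n_i/n_T; K = p_A / (p_D p_B) with p_i = y_i·P.
Substituting and setting equal to 0.00516 kPa^-1 gives a polynomial in X; the root in (0,1) is X = 0.678.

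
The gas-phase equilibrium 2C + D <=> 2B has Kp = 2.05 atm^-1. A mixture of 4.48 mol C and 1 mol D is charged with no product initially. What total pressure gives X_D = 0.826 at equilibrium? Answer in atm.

Take 1 mol D as basis and let X be its fractional conversion, so ξ = X.
Moles: n_C = 4.48 − 2X; n_D = 1 − X; n_B = 2X.
n_T = Σnᵢ = 5.48 − X.
Kp = p_B^2 / (p_C^2 p_D) with p_i = (n_i/n_T)·P.
At X = 0.826: the mole-fraction product g(X) = Π y_i^ν_i = 9.127. Since Kp = g(X)·P^{-1}, P = (g/Kp)^(1/1) = (9.127/2.05)^(1/1) = 4.45 atm.

P = 4.45 atm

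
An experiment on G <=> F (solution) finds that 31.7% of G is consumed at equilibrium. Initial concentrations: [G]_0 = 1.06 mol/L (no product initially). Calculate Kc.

Let X = conversion of G.
Concentrations: [G] = 1.06 − 1.06X; [F] = 1.06X.
At X = 0.317: [G] = 0.724, [F] = 0.336.
Kc = [F] / ([G]) = 0.464.

Kc = 0.464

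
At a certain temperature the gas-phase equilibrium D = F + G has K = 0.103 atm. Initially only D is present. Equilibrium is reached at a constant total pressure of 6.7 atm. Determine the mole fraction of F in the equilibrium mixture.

y_F = 0.110

Basis: 1 mol D initially; let X = conversion of D. Extent ξ = X.
Mole table: n_D = 1 − X; n_F = X; n_G = X.
n_T = Σnᵢ = 1 + X.
y_i = n_i/n_T, p_i = y_i·P. K = p_F p_G / (p_D).
Substituting and setting equal to 0.103 atm gives a polynomial in X; the root in (0,1) is X = 0.123.
Then n_F = 0.123, n_T = 1.12, so y_F = 0.110.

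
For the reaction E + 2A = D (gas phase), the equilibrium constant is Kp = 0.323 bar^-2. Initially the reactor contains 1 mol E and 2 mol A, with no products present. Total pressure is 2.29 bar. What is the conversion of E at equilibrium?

X = 0.351

Basis: 1 mol E initially; let X = conversion of E. Extent ξ = X.
Mole table: n_E = 1 − X; n_A = 2 − 2X; n_D = X.
Summing: n_T = 3 − 2X.
y_i = n_i/n_T, p_i = y_i·P. Kp = p_D / (p_E p_A^2).
Equating to 0.323 bar^-2 and solving on 0 < X < 1: X = 0.351.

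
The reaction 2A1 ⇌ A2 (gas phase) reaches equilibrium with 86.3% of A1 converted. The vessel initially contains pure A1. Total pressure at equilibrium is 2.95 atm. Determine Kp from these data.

Let X = conversion of A1 (basis 1 mol A1); extent of reaction ξ = 0.5X.
Species balance: n_A1 = 1 − X; n_A2 = 0.5X.
Total moles n_T = 1 − 0.5X.
At X = 0.863: n_A1 = 0.137, n_A2 = 0.431, n_T = 0.569.
p_i = (n_i/n_T)·P. Kp = p_A2 / (p_A1^2) = 4.43 atm^-1.

Kp = 4.43 atm^-1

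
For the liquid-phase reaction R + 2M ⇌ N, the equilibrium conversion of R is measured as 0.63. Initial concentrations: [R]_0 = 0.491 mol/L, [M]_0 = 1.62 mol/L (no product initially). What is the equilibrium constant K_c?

K_c = 1.7 (mol/L)^-2

Let X = conversion of R.
Concentrations: [R] = 0.491 − 0.491X; [M] = 1.62 − 0.982X; [N] = 0.491X.
At X = 0.63: [R] = 0.182, [M] = 1, [N] = 0.309.
K_c = [N] / ([R] [M]^2) = 1.7 (mol/L)^-2.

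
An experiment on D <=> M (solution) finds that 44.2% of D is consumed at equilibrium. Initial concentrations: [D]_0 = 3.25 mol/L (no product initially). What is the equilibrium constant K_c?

K_c = 0.792

Let X = conversion of D.
Concentrations: [D] = 3.25 − 3.25X; [M] = 3.25X.
At X = 0.442: [D] = 1.81, [M] = 1.44.
K_c = [M] / ([D]) = 0.792.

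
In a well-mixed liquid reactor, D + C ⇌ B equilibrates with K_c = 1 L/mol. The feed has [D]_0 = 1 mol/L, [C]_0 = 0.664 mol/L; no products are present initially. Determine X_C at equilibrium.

Let X = conversion of C; extent ξ = 0.664·X mol/L.
Concentrations: [D] = 1 − 0.664X; [C] = 0.664 − 0.664X; [B] = 0.664X.
K_c = [B] / ([D] [C]).
Setting equal to 1 and solving for X on (0,1) gives X = 0.419.

X = 0.419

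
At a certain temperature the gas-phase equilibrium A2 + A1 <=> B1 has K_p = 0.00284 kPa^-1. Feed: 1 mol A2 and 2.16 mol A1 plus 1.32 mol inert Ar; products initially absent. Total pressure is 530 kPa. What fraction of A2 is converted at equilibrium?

Basis: 1 mol A2 initially; let X = conversion of A2. Extent ξ = X.
At extent ξ: n_A2 = 1 − X; n_A1 = 2.16 − X; n_B1 = X; n_I = 1.32 (inert).
n_T = Σnᵢ = 4.48 − X.
Mole fractions y_i = n_i/n_T; K_p = p_B1 / (p_A2 p_A1) with p_i = y_i·P.
Equating to 0.00284 kPa^-1 and solving on 0 < X < 1: X = 0.394.

X = 0.394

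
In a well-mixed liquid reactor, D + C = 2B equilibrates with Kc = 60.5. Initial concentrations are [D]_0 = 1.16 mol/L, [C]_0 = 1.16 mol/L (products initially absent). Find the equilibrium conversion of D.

Let X = conversion of D; extent ξ = 1.16·X mol/L.
Concentrations: [D] = 1.16 − 1.16X; [C] = 1.16 − 1.16X; [B] = 2.32X.
Kc = [B]^2 / ([D] [C]).
This equals 60.5 at X = 0.795 (the root in 0 < X < 1).

X = 0.795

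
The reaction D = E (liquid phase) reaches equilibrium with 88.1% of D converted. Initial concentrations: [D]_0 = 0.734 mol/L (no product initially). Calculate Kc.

Let X = conversion of D.
Concentrations: [D] = 0.734 − 0.734X; [E] = 0.734X.
At X = 0.881: [D] = 0.0873, [E] = 0.647.
Kc = [E] / ([D]) = 7.4.

Kc = 7.4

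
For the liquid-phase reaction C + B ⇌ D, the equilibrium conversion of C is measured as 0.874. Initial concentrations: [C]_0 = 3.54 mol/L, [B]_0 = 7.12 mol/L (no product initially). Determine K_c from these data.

Let X = conversion of C.
Concentrations: [C] = 3.54 − 3.54X; [B] = 7.12 − 3.54X; [D] = 3.54X.
At X = 0.874: [C] = 0.446, [B] = 4.03, [D] = 3.09.
K_c = [D] / ([C] [B]) = 1.72 L/mol.

K_c = 1.72 L/mol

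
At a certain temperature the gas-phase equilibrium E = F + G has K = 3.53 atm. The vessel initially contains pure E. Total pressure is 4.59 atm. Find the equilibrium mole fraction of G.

Let X = conversion of E (basis 1 mol E); extent of reaction ξ = X.
Mole table: n_E = 1 − X; n_F = X; n_G = X.
n_T = Σnᵢ = 1 + X.
Mole fractions y_i = n_i/n_T; K = p_F p_G / (p_E) with p_i = y_i·P.
Substituting and setting equal to 3.53 atm gives a polynomial in X; the root in (0,1) is X = 0.659.
Then n_G = 0.659, n_T = 1.66, so y_G = 0.397.

y_G = 0.397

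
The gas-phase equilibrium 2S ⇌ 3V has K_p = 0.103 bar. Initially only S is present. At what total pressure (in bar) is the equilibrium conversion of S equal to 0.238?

Let X = conversion of S (basis 1 mol S); extent of reaction ξ = 0.5X.
Moles: n_S = 1 − X; n_V = 1.5X.
n_T = Σnᵢ = 1 + 0.5X.
K_p = p_V^3 / (p_S^2) with p_i = (n_i/n_T)·P.
At X = 0.238: the mole-fraction product g(X) = Π y_i^ν_i = 0.07003. Since K_p = g(X)·P^{1}, P = (K_p/g)^(1/1) = (0.103/0.07003)^(1/1) = 1.47 bar.

P = 1.47 bar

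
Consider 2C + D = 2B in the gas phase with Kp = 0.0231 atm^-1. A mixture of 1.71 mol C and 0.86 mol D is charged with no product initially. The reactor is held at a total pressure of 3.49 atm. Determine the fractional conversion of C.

Take 1.71 mol C as basis and let X be its fractional conversion, so ξ = 0.855X.
Species balance: n_C = 1.71 − 1.71X; n_D = 0.86 − 0.855X; n_B = 1.71X.
Total moles n_T = 2.57 − 0.855X.
y_i = n_i/n_T, p_i = y_i·P. Kp = p_B^2 / (p_C^2 p_D).
Substituting and setting equal to 0.0231 atm^-1 gives a polynomial in X; the root in (0,1) is X = 0.135.

X = 0.135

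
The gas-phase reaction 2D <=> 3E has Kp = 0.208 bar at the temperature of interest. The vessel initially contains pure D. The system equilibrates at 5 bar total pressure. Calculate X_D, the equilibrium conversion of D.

Basis: 1 mol D initially; let X = conversion of D. Extent ξ = 0.5X.
At extent ξ: n_D = 1 − X; n_E = 1.5X.
Summing: n_T = 1 + 0.5X.
Mole fractions y_i = n_i/n_T; Kp = p_E^3 / (p_D^2) with p_i = y_i·P.
Equating to 0.208 bar and solving on 0 < X < 1: X = 0.205.

X = 0.205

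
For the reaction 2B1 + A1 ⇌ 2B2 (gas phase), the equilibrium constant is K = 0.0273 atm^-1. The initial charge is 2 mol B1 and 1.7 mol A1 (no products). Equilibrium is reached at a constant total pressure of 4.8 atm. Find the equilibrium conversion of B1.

Basis: 2 mol B1 initially; let X = conversion of B1. Extent ξ = X.
Mole table: n_B1 = 2 − 2X; n_A1 = 1.7 − X; n_B2 = 2X.
Total moles n_T = 3.7 − X.
With p_i = (n_i/n_T)P, K = p_B2^2 / (p_B1^2 p_A1).
Substituting and setting equal to 0.0273 atm^-1 gives a polynomial in X; the root in (0,1) is X = 0.192.

X = 0.192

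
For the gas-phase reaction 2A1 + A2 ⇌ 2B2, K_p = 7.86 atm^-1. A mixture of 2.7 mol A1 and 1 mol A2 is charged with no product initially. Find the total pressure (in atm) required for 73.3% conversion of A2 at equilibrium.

Basis: 1 mol A2 initially; let X = conversion of A2. Extent ξ = X.
Moles: n_A1 = 2.7 − 2X; n_A2 = 1 − X; n_B2 = 2X.
Total moles n_T = 3.7 − X.
K_p = p_B2^2 / (p_A1^2 p_A2) with p_i = (n_i/n_T)·P.
At X = 0.733: the mole-fraction product g(X) = Π y_i^ν_i = 15.68. Since K_p = g(X)·P^{-1}, P = (g/K_p)^(1/1) = (15.68/7.86)^(1/1) = 2 atm.

P = 2 atm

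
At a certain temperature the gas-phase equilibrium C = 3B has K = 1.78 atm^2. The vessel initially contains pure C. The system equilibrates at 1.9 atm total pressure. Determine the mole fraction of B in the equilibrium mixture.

y_B = 0.588

Basis: 1 mol C initially; let X = conversion of C. Extent ξ = X.
Moles: n_C = 1 − X; n_B = 3X.
Total moles n_T = 1 + 2X.
y_i = n_i/n_T, p_i = y_i·P. K = p_B^3 / (p_C).
Equating to 1.78 atm^2 and solving on 0 < X < 1: X = 0.322.
Then n_B = 0.967, n_T = 1.64, so y_B = 0.588.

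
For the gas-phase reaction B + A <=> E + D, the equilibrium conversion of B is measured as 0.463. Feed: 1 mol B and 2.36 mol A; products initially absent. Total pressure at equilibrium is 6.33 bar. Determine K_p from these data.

Let X = conversion of B (basis 1 mol B); extent of reaction ξ = X.
Mole table: n_B = 1 − X; n_A = 2.36 − X; n_E = X; n_D = X.
Since Δν = 0, n_T = 3.36 throughout.
At X = 0.463: n_B = 0.537, n_A = 1.9, n_E = 0.463, n_D = 0.463, n_T = 3.36.
p_i = (n_i/n_T)·P. K_p = p_E p_D / (p_B p_A) = 0.21.

K_p = 0.21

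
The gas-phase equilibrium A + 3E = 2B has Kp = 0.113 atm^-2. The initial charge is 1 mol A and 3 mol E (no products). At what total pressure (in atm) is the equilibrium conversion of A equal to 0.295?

P = 2.32 atm

Let X = conversion of A (basis 1 mol A); extent of reaction ξ = X.
At extent ξ: n_A = 1 − X; n_E = 3 − 3X; n_B = 2X.
Total moles n_T = 4 − 2X.
Kp = p_B^2 / (p_A p_E^3) with p_i = (n_i/n_T)·P.
At X = 0.295: the mole-fraction product g(X) = Π y_i^ν_i = 0.6069. Since Kp = g(X)·P^{-2}, P = (g/Kp)^(1/2) = (0.6069/0.113)^(1/2) = 2.32 atm.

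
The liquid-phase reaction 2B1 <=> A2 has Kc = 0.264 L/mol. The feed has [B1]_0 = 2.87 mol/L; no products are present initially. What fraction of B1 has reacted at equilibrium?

X = 0.453

Let X = conversion of B1; extent ξ = 2.87X/2 mol/L.
Concentrations: [B1] = 2.87 − 2.87X; [A2] = 1.44X.
Kc = [A2] / ([B1]^2).
Solving Kc = 0.264 for X ∈ (0,1): X = 0.453.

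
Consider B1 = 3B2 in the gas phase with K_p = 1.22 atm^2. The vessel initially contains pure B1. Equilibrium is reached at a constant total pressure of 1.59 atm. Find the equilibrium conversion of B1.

X = 0.320

Let X = conversion of B1 (basis 1 mol B1); extent of reaction ξ = X.
Species balance: n_B1 = 1 − X; n_B2 = 3X.
n_T = Σnᵢ = 1 + 2X.
y_i = n_i/n_T, p_i = y_i·P. K_p = p_B2^3 / (p_B1).
This yields a degree-3 equation in X; solving on (0,1), X = 0.320.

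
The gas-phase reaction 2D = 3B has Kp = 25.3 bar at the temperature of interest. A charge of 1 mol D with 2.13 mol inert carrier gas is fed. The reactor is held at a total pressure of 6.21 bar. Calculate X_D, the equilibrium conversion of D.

Let X = conversion of D (basis 1 mol D); extent of reaction ξ = 0.5X.
Moles: n_D = 1 − X; n_B = 1.5X; n_I = 2.13 (inert).
n_T = Σnᵢ = 3.13 + 0.5X.
With p_i = (n_i/n_T)P, Kp = p_B^3 / (p_D^2).
Setting this equal to 25.3 bar and taking the physical root (0 < X < 1) gives X = 0.709.

X = 0.709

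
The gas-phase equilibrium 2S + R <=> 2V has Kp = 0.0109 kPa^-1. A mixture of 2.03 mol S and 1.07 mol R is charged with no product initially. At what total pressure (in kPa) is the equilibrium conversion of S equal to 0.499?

P = 419 kPa

Take 2.03 mol S as basis and let X be its fractional conversion, so ξ = 1.01X.
At extent ξ: n_S = 2.03 − 2.03X; n_R = 1.07 − 1.01X; n_V = 2.03X.
Summing: n_T = 3.1 − 1.01X.
Kp = p_V^2 / (p_S^2 p_R) with p_i = (n_i/n_T)·P.
At X = 0.499: the mole-fraction product g(X) = Π y_i^ν_i = 4.566. Since Kp = g(X)·P^{-1}, P = (g/Kp)^(1/1) = (4.566/0.0109)^(1/1) = 419 kPa.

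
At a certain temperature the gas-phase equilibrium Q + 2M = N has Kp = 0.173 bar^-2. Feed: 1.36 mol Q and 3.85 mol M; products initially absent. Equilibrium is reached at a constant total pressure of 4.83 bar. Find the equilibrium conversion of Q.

X = 0.607

Let X = conversion of Q (basis 1.36 mol Q); extent of reaction ξ = 1.36X.
Moles: n_Q = 1.36 − 1.36X; n_M = 3.85 − 2.72X; n_N = 1.36X.
Total moles n_T = 5.21 − 2.72X.
Mole fractions y_i = n_i/n_T; Kp = p_N / (p_Q p_M^2) with p_i = y_i·P.
Equating to 0.173 bar^-2 and solving on 0 < X < 1: X = 0.607.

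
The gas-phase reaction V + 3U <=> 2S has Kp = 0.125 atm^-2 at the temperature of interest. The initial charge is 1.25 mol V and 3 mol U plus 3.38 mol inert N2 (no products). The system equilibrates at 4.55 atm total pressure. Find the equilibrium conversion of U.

X = 0.322

Take 3 mol U as basis and let X be its fractional conversion, so ξ = X.
At extent ξ: n_V = 1.25 − X; n_U = 3 − 3X; n_S = 2X; n_I = 3.38 (inert).
n_T = Σnᵢ = 7.63 − 2X.
Mole fractions y_i = n_i/n_T; Kp = p_S^2 / (p_V p_U^3) with p_i = y_i·P.
Substituting and setting equal to 0.125 atm^-2 gives a polynomial in X; the root in (0,1) is X = 0.322.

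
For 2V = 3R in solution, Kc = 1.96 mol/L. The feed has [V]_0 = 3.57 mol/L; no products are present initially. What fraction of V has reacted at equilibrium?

Let X = conversion of V; extent ξ = 3.57X/2 mol/L.
Concentrations: [V] = 3.57 − 3.57X; [R] = 5.35X.
Kc = [R]^3 / ([V]^2).
Equating to 1.96 mol/L: the physical root is X = 0.392.

X = 0.392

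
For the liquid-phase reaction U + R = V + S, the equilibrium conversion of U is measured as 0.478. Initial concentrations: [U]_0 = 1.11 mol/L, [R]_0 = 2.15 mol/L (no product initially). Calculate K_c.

K_c = 0.3

Let X = conversion of U.
Concentrations: [U] = 1.11 − 1.11X; [R] = 2.15 − 1.11X; [V] = 1.11X; [S] = 1.11X.
At X = 0.478: [U] = 0.579, [R] = 1.62, [V] = 0.531, [S] = 0.531.
K_c = [V] [S] / ([U] [R]) = 0.3.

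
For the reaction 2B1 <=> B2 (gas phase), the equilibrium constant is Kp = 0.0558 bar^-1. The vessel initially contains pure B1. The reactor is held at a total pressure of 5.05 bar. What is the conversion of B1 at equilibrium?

X = 0.314

Take 1 mol B1 as basis and let X be its fractional conversion, so ξ = 0.5X.
Moles: n_B1 = 1 − X; n_B2 = 0.5X.
n_T = Σnᵢ = 1 − 0.5X.
y_i = n_i/n_T, p_i = y_i·P. Kp = p_B2 / (p_B1^2).
This yields a degree-2 equation in X; solving on (0,1), X = 0.314.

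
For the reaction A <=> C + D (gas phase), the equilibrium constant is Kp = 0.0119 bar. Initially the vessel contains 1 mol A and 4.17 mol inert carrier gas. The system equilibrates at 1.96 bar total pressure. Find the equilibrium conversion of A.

Take 1 mol A as basis and let X be its fractional conversion, so ξ = X.
Mole table: n_A = 1 − X; n_C = X; n_D = X; n_I = 4.17 (inert).
Total moles n_T = 5.17 + X.
With p_i = (n_i/n_T)P, Kp = p_C p_D / (p_A).
Setting this equal to 0.0119 bar and taking the physical root (0 < X < 1) gives X = 0.164.

X = 0.164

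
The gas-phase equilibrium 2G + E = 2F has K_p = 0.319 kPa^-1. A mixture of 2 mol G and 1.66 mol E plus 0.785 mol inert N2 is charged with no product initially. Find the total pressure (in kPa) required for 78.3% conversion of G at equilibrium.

Basis: 2 mol G initially; let X = conversion of G. Extent ξ = X.
At extent ξ: n_G = 2 − 2X; n_E = 1.66 − X; n_F = 2X; n_I = 0.785 (inert).
Total moles n_T = 4.45 − X.
K_p = p_F^2 / (p_G^2 p_E) with p_i = (n_i/n_T)·P.
At X = 0.783: the mole-fraction product g(X) = Π y_i^ν_i = 54.37. Since K_p = g(X)·P^{-1}, P = (g/K_p)^(1/1) = (54.37/0.319)^(1/1) = 170 kPa.

P = 170 kPa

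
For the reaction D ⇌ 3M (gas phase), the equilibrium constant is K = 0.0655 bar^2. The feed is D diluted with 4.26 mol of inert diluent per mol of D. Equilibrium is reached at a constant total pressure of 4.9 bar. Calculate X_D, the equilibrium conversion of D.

X = 0.139

Basis: 1 mol D initially; let X = conversion of D. Extent ξ = X.
At extent ξ: n_D = 1 − X; n_M = 3X; n_I = 4.26 (inert).
n_T = Σnᵢ = 5.26 + 2X.
y_i = n_i/n_T, p_i = y_i·P. K = p_M^3 / (p_D).
Substituting and setting equal to 0.0655 bar^2 gives a polynomial in X; the root in (0,1) is X = 0.139.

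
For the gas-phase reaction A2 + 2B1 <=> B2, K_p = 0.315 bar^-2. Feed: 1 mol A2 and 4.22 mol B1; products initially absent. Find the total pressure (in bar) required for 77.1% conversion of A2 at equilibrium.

Let X = conversion of A2 (basis 1 mol A2); extent of reaction ξ = X.
Species balance: n_A2 = 1 − X; n_B1 = 4.22 − 2X; n_B2 = X.
Summing: n_T = 5.22 − 2X.
K_p = p_B2 / (p_A2 p_B1^2) with p_i = (n_i/n_T)·P.
At X = 0.771: the mole-fraction product g(X) = Π y_i^ν_i = 6.351. Since K_p = g(X)·P^{-2}, P = (g/K_p)^(1/2) = (6.351/0.315)^(1/2) = 4.49 bar.

P = 4.49 bar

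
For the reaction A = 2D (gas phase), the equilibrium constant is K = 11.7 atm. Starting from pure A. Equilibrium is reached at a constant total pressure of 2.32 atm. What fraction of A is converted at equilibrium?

X = 0.747

Basis: 1 mol A initially; let X = conversion of A. Extent ξ = X.
Moles: n_A = 1 − X; n_D = 2X.
Total moles n_T = 1 + X.
With p_i = (n_i/n_T)P, K = p_D^2 / (p_A).
This yields a degree-2 equation in X; solving on (0,1), X = 0.747.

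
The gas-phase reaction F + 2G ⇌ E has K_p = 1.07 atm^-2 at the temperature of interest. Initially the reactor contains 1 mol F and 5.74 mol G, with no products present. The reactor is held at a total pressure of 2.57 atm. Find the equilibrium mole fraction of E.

y_E = 0.161

Let X = conversion of F (basis 1 mol F); extent of reaction ξ = X.
Mole table: n_F = 1 − X; n_G = 5.74 − 2X; n_E = X.
Summing: n_T = 6.74 − 2X.
y_i = n_i/n_T, p_i = y_i·P. K_p = p_E / (p_F p_G^2).
Equating to 1.07 atm^-2 and solving on 0 < X < 1: X = 0.820.
Then n_E = 0.82, n_T = 5.1, so y_E = 0.161.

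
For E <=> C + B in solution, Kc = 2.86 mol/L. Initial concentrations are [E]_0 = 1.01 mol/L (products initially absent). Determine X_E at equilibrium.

X = 0.783

Let X = conversion of E; extent ξ = 1.01·X mol/L.
Concentrations: [E] = 1.01 − 1.01X; [C] = 1.01X; [B] = 1.01X.
Kc = [C] [B] / ([E]).
This equals 2.86 at X = 0.783 (the root in 0 < X < 1).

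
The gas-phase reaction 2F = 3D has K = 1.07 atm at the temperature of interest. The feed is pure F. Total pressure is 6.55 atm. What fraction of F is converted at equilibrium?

Take 1 mol F as basis and let X be its fractional conversion, so ξ = 0.5X.
Moles: n_F = 1 − X; n_D = 1.5X.
n_T = Σnᵢ = 1 + 0.5X.
Mole fractions y_i = n_i/n_T; K = p_D^3 / (p_F^2) with p_i = y_i·P.
Equating to 1.07 atm and solving on 0 < X < 1: X = 0.301.

X = 0.301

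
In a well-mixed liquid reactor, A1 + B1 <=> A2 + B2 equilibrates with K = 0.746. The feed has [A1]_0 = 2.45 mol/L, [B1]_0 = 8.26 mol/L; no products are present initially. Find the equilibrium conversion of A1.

X = 0.730

Let X = conversion of A1; extent ξ = 2.45·X mol/L.
Concentrations: [A1] = 2.45 − 2.45X; [B1] = 8.26 − 2.45X; [A2] = 2.45X; [B2] = 2.45X.
K = [A2] [B2] / ([A1] [B1]).
Setting equal to 0.746 and solving for X on (0,1) gives X = 0.730.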